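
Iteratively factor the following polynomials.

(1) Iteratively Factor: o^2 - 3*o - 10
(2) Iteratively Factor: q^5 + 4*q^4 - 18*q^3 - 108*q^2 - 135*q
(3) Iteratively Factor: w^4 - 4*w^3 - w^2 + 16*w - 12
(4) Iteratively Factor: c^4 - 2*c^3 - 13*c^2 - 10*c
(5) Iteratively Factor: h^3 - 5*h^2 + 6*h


(1) = (o - 5)*(o + 2)
(2) = (q + 3)*(q^4 + q^3 - 21*q^2 - 45*q) = (q + 3)^2*(q^3 - 2*q^2 - 15*q) = (q + 3)^3*(q^2 - 5*q) = (q - 5)*(q + 3)^3*(q)
(3) = (w + 2)*(w^3 - 6*w^2 + 11*w - 6) = (w - 2)*(w + 2)*(w^2 - 4*w + 3) = (w - 2)*(w - 1)*(w + 2)*(w - 3)
(4) = (c + 1)*(c^3 - 3*c^2 - 10*c) = c*(c + 1)*(c^2 - 3*c - 10) = c*(c + 1)*(c + 2)*(c - 5)
(5) = (h - 3)*(h^2 - 2*h) = h*(h - 3)*(h - 2)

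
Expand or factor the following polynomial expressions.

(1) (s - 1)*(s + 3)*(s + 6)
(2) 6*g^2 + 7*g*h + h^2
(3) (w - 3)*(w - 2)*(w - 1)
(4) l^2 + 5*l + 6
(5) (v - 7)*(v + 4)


(1) = s^3 + 8*s^2 + 9*s - 18
(2) = (g + h)*(6*g + h)
(3) = w^3 - 6*w^2 + 11*w - 6
(4) = (l + 2)*(l + 3)
(5) = v^2 - 3*v - 28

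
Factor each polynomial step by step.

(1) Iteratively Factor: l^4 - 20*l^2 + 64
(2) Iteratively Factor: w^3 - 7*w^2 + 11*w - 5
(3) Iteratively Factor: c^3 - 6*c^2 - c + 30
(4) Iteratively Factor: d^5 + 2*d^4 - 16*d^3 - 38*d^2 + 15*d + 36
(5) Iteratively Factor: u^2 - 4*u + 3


(1) = (l - 4)*(l^3 + 4*l^2 - 4*l - 16) = (l - 4)*(l + 4)*(l^2 - 4) = (l - 4)*(l + 2)*(l + 4)*(l - 2)
(2) = (w - 5)*(w^2 - 2*w + 1) = (w - 5)*(w - 1)*(w - 1)
(3) = (c - 3)*(c^2 - 3*c - 10) = (c - 5)*(c - 3)*(c + 2)
(4) = (d - 1)*(d^4 + 3*d^3 - 13*d^2 - 51*d - 36) = (d - 1)*(d + 1)*(d^3 + 2*d^2 - 15*d - 36) = (d - 4)*(d - 1)*(d + 1)*(d^2 + 6*d + 9) = (d - 4)*(d - 1)*(d + 1)*(d + 3)*(d + 3)
(5) = (u - 1)*(u - 3)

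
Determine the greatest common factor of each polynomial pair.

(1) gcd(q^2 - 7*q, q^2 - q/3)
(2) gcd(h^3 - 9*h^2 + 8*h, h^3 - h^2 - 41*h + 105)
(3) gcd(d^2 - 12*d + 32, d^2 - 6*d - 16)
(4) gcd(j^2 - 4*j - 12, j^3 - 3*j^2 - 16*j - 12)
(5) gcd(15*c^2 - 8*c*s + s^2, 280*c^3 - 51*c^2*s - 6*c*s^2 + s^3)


(1) = gcd(q*(q - 7), q*(q - 1/3)) = q
(2) = 1
(3) = d - 8
(4) = gcd((j - 6)*(j + 2), (j - 6)*(j + 1)*(j + 2)) = j^2 - 4*j - 12
(5) = -5*c + s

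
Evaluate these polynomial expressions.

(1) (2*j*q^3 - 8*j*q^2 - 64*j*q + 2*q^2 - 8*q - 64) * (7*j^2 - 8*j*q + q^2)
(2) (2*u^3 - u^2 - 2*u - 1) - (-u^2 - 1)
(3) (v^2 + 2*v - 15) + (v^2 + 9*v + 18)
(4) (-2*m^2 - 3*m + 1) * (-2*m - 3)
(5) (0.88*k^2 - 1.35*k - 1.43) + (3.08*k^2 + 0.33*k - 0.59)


(1) = 14*j^3*q^3 - 56*j^3*q^2 - 448*j^3*q - 16*j^2*q^4 + 64*j^2*q^3 + 526*j^2*q^2 - 56*j^2*q - 448*j^2 + 2*j*q^5 - 8*j*q^4 - 80*j*q^3 + 64*j*q^2 + 512*j*q + 2*q^4 - 8*q^3 - 64*q^2
(2) = 2*u^3 - 2*u
(3) = 2*v^2 + 11*v + 3
(4) = 4*m^3 + 12*m^2 + 7*m - 3
(5) = 3.96*k^2 - 1.02*k - 2.02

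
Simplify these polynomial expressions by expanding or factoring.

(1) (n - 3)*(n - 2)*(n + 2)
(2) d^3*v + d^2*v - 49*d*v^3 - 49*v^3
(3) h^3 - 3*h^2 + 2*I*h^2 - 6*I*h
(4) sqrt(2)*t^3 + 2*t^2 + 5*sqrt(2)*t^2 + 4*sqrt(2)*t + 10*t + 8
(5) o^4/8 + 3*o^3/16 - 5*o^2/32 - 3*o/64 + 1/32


(1) = n^3 - 3*n^2 - 4*n + 12
(2) = (d - 7*v)*(d + 7*v)*(d*v + v)
(3) = h*(h - 3)*(h + 2*I)
(4) = (t + 4)*(t + sqrt(2))*(sqrt(2)*t + sqrt(2))
(5) = (o/4 + 1/2)*(o/2 + 1/4)*(o - 1/2)^2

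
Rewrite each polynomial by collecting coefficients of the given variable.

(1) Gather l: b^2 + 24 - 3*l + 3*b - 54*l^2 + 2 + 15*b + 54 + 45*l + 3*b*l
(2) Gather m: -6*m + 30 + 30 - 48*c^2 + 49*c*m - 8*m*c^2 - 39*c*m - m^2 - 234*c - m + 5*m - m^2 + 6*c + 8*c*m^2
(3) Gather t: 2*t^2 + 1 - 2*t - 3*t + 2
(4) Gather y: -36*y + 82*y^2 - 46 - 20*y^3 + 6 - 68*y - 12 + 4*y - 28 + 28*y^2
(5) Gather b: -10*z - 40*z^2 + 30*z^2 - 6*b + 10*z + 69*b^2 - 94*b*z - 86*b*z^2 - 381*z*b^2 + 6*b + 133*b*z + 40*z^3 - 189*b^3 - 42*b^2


(1) = b^2 + 18*b - 54*l^2 + l*(3*b + 42) + 80
(2) = -48*c^2 - 228*c + m^2*(8*c - 2) + m*(-8*c^2 + 10*c - 2) + 60
(3) = 2*t^2 - 5*t + 3
(4) = -20*y^3 + 110*y^2 - 100*y - 80
(5) = -189*b^3 + b^2*(27 - 381*z) + b*(-86*z^2 + 39*z) + 40*z^3 - 10*z^2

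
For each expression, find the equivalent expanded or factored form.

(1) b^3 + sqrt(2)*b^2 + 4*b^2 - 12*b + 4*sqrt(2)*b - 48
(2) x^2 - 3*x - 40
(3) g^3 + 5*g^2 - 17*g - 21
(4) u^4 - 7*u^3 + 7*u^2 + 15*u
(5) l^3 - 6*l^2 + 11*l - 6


(1) = (b + 4)*(b - 2*sqrt(2))*(b + 3*sqrt(2))
(2) = (x - 8)*(x + 5)
(3) = (g - 3)*(g + 1)*(g + 7)
(4) = u*(u - 5)*(u - 3)*(u + 1)
(5) = (l - 3)*(l - 2)*(l - 1)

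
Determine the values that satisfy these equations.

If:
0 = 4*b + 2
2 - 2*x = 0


Then:
b = -1/2
x = 1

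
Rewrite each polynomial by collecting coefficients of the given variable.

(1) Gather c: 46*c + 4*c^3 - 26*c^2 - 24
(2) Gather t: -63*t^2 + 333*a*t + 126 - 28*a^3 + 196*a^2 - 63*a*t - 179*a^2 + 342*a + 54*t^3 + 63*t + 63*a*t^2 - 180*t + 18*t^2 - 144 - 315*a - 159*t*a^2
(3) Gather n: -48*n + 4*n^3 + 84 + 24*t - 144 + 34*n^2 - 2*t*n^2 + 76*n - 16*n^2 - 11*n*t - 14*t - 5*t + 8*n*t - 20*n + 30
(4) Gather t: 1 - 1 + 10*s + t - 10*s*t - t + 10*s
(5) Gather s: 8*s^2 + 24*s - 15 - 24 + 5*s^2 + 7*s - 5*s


(1) = 4*c^3 - 26*c^2 + 46*c - 24
(2) = -28*a^3 + 17*a^2 + 27*a + 54*t^3 + t^2*(63*a - 45) + t*(-159*a^2 + 270*a - 117) - 18
(3) = 4*n^3 + n^2*(18 - 2*t) + n*(8 - 3*t) + 5*t - 30
(4) = -10*s*t + 20*s
(5) = 13*s^2 + 26*s - 39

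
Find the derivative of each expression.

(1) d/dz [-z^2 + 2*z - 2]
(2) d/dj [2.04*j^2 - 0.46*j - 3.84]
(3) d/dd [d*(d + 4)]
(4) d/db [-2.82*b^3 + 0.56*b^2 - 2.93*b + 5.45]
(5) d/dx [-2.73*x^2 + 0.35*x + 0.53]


(1) = 2 - 2*z
(2) = 4.08*j - 0.46
(3) = 2*d + 4
(4) = -8.46*b^2 + 1.12*b - 2.93
(5) = 0.35 - 5.46*x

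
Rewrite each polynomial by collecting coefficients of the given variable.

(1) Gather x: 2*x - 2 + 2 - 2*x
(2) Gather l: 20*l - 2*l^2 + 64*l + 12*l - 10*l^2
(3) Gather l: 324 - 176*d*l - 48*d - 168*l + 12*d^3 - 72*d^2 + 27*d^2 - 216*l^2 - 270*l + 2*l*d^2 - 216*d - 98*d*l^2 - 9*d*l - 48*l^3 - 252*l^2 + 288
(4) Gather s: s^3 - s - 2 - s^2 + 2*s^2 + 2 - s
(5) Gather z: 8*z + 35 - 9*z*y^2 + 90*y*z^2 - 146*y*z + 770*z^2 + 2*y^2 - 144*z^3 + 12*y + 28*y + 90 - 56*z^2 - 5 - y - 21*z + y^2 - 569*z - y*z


(1) = 0
(2) = -12*l^2 + 96*l
(3) = 12*d^3 - 45*d^2 - 264*d - 48*l^3 + l^2*(-98*d - 468) + l*(2*d^2 - 185*d - 438) + 612
(4) = s^3 + s^2 - 2*s
(5) = 3*y^2 + 39*y - 144*z^3 + z^2*(90*y + 714) + z*(-9*y^2 - 147*y - 582) + 120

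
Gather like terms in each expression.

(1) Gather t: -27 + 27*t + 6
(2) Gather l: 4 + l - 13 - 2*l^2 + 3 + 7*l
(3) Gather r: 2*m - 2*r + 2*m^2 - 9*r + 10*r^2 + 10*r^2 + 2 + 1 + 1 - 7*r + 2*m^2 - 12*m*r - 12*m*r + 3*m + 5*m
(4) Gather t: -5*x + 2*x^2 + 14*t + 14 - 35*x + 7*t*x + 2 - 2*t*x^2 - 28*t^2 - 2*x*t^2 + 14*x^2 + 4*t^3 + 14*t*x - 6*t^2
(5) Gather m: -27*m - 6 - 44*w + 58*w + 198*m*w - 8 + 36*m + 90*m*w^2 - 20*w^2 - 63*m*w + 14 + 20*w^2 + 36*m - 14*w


(1) = 27*t - 21
(2) = -2*l^2 + 8*l - 6
(3) = 4*m^2 + 10*m + 20*r^2 + r*(-24*m - 18) + 4
(4) = 4*t^3 + t^2*(-2*x - 34) + t*(-2*x^2 + 21*x + 14) + 16*x^2 - 40*x + 16
(5) = m*(90*w^2 + 135*w + 45)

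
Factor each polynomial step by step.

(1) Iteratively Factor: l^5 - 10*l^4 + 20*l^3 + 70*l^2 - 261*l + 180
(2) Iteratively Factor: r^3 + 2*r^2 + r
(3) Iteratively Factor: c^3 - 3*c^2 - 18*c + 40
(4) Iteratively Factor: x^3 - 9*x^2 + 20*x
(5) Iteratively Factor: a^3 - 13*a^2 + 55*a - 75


(1) = (l - 1)*(l^4 - 9*l^3 + 11*l^2 + 81*l - 180) = (l - 1)*(l + 3)*(l^3 - 12*l^2 + 47*l - 60) = (l - 5)*(l - 1)*(l + 3)*(l^2 - 7*l + 12) = (l - 5)*(l - 3)*(l - 1)*(l + 3)*(l - 4)
(2) = (r)*(r^2 + 2*r + 1) = r*(r + 1)*(r + 1)
(3) = (c - 2)*(c^2 - c - 20) = (c - 2)*(c + 4)*(c - 5)
(4) = (x - 4)*(x^2 - 5*x) = x*(x - 4)*(x - 5)
(5) = (a - 5)*(a^2 - 8*a + 15) = (a - 5)*(a - 3)*(a - 5)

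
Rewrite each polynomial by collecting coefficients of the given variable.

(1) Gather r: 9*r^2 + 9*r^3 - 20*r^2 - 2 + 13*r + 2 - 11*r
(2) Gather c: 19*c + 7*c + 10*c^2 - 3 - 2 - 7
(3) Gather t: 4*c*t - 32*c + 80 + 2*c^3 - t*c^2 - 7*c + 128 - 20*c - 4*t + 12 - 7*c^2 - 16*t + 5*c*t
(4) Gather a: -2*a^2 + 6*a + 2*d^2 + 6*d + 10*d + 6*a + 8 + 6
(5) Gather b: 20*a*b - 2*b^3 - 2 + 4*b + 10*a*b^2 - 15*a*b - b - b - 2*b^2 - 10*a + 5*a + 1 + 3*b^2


(1) = 9*r^3 - 11*r^2 + 2*r
(2) = 10*c^2 + 26*c - 12
(3) = 2*c^3 - 7*c^2 - 59*c + t*(-c^2 + 9*c - 20) + 220
(4) = -2*a^2 + 12*a + 2*d^2 + 16*d + 14
(5) = -5*a - 2*b^3 + b^2*(10*a + 1) + b*(5*a + 2) - 1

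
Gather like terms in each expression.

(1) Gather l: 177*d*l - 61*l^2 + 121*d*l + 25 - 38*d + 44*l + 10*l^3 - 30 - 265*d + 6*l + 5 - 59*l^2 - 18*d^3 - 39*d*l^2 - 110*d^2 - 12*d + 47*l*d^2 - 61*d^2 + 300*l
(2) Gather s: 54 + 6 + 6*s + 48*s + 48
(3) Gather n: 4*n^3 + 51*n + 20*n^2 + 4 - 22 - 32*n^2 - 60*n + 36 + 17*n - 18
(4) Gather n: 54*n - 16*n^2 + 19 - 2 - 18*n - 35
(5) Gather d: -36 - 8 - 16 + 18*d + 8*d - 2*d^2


(1) = -18*d^3 - 171*d^2 - 315*d + 10*l^3 + l^2*(-39*d - 120) + l*(47*d^2 + 298*d + 350)
(2) = 54*s + 108
(3) = 4*n^3 - 12*n^2 + 8*n
(4) = -16*n^2 + 36*n - 18
(5) = -2*d^2 + 26*d - 60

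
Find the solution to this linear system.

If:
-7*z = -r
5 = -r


Then:
r = -5
z = -5/7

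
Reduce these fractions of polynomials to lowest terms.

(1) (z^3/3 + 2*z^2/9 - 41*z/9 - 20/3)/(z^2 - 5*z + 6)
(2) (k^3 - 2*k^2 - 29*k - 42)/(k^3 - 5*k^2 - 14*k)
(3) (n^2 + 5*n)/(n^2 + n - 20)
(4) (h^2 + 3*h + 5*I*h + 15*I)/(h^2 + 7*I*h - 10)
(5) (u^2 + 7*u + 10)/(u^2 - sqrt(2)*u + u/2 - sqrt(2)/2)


(1) = (3*z^3 + 2*z^2 - 41*z - 60)/(9*z^2 - 45*z + 54)
(2) = (k + 3)/k
(3) = n/(n - 4)
(4) = (h + 3)/(h + 2*I)
(5) = (2*u^2 + 14*u + 20)/(2*u^2 + u*(1 - 2*sqrt(2)) - sqrt(2))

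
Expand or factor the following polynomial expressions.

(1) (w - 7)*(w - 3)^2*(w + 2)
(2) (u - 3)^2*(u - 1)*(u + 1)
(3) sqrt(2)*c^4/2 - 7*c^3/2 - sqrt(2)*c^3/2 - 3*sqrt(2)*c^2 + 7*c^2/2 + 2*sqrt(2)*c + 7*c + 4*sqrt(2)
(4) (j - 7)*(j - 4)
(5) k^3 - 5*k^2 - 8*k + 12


(1) = w^4 - 11*w^3 + 25*w^2 + 39*w - 126
(2) = u^4 - 6*u^3 + 8*u^2 + 6*u - 9
(3) = (c - 2)*(c + 1)*(c - 4*sqrt(2))*(sqrt(2)*c/2 + 1/2)
(4) = j^2 - 11*j + 28
(5) = (k - 6)*(k - 1)*(k + 2)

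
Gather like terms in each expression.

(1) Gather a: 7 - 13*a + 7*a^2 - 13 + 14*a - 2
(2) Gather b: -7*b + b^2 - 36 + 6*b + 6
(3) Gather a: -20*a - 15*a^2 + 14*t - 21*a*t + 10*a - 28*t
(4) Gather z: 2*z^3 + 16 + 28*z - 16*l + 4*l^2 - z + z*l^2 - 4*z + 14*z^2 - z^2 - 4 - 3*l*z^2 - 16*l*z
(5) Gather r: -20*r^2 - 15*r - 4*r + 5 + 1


(1) = 7*a^2 + a - 8
(2) = b^2 - b - 30
(3) = -15*a^2 + a*(-21*t - 10) - 14*t
(4) = 4*l^2 - 16*l + 2*z^3 + z^2*(13 - 3*l) + z*(l^2 - 16*l + 23) + 12
(5) = -20*r^2 - 19*r + 6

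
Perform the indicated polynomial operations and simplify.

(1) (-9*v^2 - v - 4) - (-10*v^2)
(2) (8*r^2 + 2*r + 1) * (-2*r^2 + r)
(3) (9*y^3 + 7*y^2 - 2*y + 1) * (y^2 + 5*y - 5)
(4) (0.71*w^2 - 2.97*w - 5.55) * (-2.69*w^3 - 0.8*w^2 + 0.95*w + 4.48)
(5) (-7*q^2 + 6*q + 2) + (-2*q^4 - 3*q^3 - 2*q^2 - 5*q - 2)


(1) = v^2 - v - 4
(2) = -16*r^4 + 4*r^3 + r
(3) = 9*y^5 + 52*y^4 - 12*y^3 - 44*y^2 + 15*y - 5
(4) = -1.9099*w^5 + 7.4213*w^4 + 17.98*w^3 + 4.7993*w^2 - 18.5781*w - 24.864
(5) = -2*q^4 - 3*q^3 - 9*q^2 + q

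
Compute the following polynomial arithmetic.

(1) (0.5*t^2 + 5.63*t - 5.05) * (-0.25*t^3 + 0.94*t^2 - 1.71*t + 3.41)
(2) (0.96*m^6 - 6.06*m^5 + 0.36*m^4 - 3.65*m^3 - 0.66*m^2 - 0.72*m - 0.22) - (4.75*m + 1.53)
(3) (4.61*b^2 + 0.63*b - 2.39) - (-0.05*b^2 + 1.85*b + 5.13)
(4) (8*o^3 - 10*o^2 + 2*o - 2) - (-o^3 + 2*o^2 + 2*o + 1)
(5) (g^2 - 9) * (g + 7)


(1) = -0.125*t^5 - 0.9375*t^4 + 5.6997*t^3 - 12.6693*t^2 + 27.8338*t - 17.2205
(2) = 0.96*m^6 - 6.06*m^5 + 0.36*m^4 - 3.65*m^3 - 0.66*m^2 - 5.47*m - 1.75
(3) = 4.66*b^2 - 1.22*b - 7.52
(4) = 9*o^3 - 12*o^2 - 3
(5) = g^3 + 7*g^2 - 9*g - 63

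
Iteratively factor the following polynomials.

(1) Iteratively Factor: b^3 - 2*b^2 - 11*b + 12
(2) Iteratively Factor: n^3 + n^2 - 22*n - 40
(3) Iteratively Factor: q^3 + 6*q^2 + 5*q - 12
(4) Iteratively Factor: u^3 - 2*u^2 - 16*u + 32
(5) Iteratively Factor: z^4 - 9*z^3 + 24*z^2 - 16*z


(1) = (b + 3)*(b^2 - 5*b + 4) = (b - 4)*(b + 3)*(b - 1)
(2) = (n - 5)*(n^2 + 6*n + 8) = (n - 5)*(n + 4)*(n + 2)
(3) = (q - 1)*(q^2 + 7*q + 12) = (q - 1)*(q + 4)*(q + 3)
(4) = (u + 4)*(u^2 - 6*u + 8) = (u - 4)*(u + 4)*(u - 2)
(5) = (z)*(z^3 - 9*z^2 + 24*z - 16) = z*(z - 1)*(z^2 - 8*z + 16) = z*(z - 4)*(z - 1)*(z - 4)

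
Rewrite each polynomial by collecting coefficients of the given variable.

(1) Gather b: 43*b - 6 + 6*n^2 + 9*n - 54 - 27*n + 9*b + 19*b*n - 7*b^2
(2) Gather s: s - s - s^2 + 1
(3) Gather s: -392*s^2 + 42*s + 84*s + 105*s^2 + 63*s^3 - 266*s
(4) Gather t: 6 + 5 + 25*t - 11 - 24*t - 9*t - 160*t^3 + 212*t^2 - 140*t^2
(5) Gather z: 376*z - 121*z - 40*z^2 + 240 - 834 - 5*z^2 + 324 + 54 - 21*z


(1) = -7*b^2 + b*(19*n + 52) + 6*n^2 - 18*n - 60
(2) = 1 - s^2
(3) = 63*s^3 - 287*s^2 - 140*s
(4) = -160*t^3 + 72*t^2 - 8*t
(5) = -45*z^2 + 234*z - 216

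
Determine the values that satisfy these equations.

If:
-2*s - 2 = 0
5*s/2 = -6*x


Then:
s = -1
x = 5/12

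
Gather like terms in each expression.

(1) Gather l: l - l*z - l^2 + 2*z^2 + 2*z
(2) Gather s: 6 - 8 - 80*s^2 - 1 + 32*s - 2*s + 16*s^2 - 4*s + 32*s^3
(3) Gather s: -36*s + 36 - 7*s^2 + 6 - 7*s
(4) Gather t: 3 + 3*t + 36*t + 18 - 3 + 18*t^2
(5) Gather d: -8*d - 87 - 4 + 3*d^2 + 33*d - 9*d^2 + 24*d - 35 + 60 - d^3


(1) = -l^2 + l*(1 - z) + 2*z^2 + 2*z
(2) = 32*s^3 - 64*s^2 + 26*s - 3
(3) = -7*s^2 - 43*s + 42
(4) = 18*t^2 + 39*t + 18
(5) = -d^3 - 6*d^2 + 49*d - 66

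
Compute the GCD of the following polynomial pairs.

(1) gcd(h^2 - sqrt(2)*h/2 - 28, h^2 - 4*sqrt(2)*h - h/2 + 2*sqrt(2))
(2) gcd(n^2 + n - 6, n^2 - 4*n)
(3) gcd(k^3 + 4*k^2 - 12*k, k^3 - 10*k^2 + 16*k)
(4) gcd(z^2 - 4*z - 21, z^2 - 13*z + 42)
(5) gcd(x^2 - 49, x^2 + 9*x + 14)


(1) = h - 4*sqrt(2)
(2) = 1
(3) = k^2 - 2*k
(4) = gcd((z - 7)*(z + 3), (z - 7)*(z - 6)) = z - 7
(5) = gcd((x - 7)*(x + 7), (x + 2)*(x + 7)) = x + 7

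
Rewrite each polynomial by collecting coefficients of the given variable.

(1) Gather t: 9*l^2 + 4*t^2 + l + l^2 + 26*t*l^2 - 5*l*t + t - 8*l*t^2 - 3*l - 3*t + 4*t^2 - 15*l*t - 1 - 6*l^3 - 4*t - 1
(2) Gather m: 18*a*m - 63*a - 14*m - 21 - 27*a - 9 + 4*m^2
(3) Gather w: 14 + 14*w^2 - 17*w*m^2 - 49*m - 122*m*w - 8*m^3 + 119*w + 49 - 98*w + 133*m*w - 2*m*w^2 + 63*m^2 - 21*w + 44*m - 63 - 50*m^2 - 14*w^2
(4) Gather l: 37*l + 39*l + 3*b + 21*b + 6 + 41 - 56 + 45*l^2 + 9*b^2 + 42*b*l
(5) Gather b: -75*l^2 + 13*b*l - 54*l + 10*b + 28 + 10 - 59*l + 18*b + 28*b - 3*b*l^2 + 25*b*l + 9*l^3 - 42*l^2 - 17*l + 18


(1) = -6*l^3 + 10*l^2 - 2*l + t^2*(8 - 8*l) + t*(26*l^2 - 20*l - 6) - 2
(2) = -90*a + 4*m^2 + m*(18*a - 14) - 30
(3) = -8*m^3 + 13*m^2 - 2*m*w^2 - 5*m + w*(-17*m^2 + 11*m)
(4) = 9*b^2 + 24*b + 45*l^2 + l*(42*b + 76) - 9
(5) = b*(-3*l^2 + 38*l + 56) + 9*l^3 - 117*l^2 - 130*l + 56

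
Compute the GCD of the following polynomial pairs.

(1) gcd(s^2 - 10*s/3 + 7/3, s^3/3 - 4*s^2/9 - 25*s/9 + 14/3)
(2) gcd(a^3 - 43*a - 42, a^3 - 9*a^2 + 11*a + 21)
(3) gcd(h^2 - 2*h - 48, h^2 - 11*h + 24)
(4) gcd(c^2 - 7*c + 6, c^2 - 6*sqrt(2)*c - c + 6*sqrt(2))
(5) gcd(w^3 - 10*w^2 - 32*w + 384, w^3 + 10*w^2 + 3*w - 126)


(1) = s - 7/3
(2) = gcd((a - 7)*(a + 1)*(a + 6), (a - 7)*(a - 3)*(a + 1)) = a^2 - 6*a - 7
(3) = gcd((h - 8)*(h + 6), (h - 8)*(h - 3)) = h - 8
(4) = gcd((c - 6)*(c - 1), (c - 1)*(c - 6*sqrt(2))) = c - 1
(5) = gcd((w - 8)^2*(w + 6), (w - 3)*(w + 6)*(w + 7)) = w + 6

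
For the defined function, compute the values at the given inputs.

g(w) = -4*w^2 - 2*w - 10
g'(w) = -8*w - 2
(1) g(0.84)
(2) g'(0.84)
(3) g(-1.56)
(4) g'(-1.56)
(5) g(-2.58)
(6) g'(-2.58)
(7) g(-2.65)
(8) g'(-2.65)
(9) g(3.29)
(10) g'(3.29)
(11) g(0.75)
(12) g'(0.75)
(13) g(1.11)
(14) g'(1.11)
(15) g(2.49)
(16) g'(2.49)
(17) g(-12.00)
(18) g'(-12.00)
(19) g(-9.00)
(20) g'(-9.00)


(1) = -14.50
(2) = -8.72
(3) = -16.61
(4) = 10.48
(5) = -31.47
(6) = 18.64
(7) = -32.79
(8) = 19.20
(9) = -59.88
(10) = -28.32
(11) = -13.75
(12) = -8.00
(13) = -17.15
(14) = -10.88
(15) = -39.78
(16) = -21.92
(17) = -562.00
(18) = 94.00
(19) = -316.00
(20) = 70.00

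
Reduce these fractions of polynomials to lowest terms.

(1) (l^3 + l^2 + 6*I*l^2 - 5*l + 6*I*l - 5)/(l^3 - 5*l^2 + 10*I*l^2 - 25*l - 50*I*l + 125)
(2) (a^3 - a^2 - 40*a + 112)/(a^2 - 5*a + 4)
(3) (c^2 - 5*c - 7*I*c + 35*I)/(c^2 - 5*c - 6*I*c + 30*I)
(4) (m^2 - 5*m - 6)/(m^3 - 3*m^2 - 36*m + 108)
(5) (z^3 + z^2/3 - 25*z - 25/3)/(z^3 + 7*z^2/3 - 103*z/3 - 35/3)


(1) = (l^2 + l*(1 + I) + I)/(l^2 + l*(-5 + 5*I) - 25*I)
(2) = (a^2 + 3*a - 28)/(a - 1)
(3) = (c - 7*I)/(c - 6*I)
(4) = (m + 1)/(m^2 + 3*m - 18)
(5) = (z + 5)/(z + 7)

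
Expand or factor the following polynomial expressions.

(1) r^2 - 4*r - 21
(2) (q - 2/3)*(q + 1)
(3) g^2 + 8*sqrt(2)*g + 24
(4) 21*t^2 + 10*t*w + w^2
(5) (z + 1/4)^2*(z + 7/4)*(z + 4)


(1) = (r - 7)*(r + 3)
(2) = q^2 + q/3 - 2/3
(3) = (g + 2*sqrt(2))*(g + 6*sqrt(2))
(4) = (3*t + w)*(7*t + w)
(5) = z^4 + 25*z^3/4 + 159*z^2/16 + 247*z/64 + 7/16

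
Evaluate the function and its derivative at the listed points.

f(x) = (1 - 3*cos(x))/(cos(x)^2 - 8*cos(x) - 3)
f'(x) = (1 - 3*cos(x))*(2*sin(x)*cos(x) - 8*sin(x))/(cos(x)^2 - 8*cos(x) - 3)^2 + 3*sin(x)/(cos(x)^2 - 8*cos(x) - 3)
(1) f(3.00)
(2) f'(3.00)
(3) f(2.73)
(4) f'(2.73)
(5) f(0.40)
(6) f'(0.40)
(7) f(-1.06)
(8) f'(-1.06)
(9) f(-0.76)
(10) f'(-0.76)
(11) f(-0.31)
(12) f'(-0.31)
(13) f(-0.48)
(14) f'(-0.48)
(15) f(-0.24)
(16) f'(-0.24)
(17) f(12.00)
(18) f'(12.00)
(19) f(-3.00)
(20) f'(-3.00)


(1) = 0.67
(2) = -0.09
(3) = 0.72
(4) = -0.32
(5) = 0.19
(6) = -0.08
(7) = 0.07
(8) = 0.33
(9) = 0.14
(10) = 0.17
(11) = 0.19
(12) = 0.06
(13) = 0.18
(14) = 0.09
(15) = 0.19
(16) = 0.04
(17) = 0.17
(18) = 0.11
(19) = 0.67
(20) = 0.09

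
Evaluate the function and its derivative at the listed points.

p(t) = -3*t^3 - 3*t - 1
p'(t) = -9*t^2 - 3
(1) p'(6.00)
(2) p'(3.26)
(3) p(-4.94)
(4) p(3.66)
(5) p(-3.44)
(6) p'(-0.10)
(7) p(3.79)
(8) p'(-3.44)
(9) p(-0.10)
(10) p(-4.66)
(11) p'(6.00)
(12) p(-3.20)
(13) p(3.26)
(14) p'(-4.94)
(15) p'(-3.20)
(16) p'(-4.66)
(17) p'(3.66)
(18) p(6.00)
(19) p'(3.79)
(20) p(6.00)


(1) = -327.00
(2) = -98.65
(3) = 375.48
(4) = -159.06
(5) = 131.44
(6) = -3.09
(7) = -175.69
(8) = -109.50
(9) = -0.70
(10) = 316.56
(11) = -327.00
(12) = 106.90
(13) = -114.72
(14) = -222.63
(15) = -95.16
(16) = -198.44
(17) = -123.56
(18) = -667.00
(19) = -132.28
(20) = -667.00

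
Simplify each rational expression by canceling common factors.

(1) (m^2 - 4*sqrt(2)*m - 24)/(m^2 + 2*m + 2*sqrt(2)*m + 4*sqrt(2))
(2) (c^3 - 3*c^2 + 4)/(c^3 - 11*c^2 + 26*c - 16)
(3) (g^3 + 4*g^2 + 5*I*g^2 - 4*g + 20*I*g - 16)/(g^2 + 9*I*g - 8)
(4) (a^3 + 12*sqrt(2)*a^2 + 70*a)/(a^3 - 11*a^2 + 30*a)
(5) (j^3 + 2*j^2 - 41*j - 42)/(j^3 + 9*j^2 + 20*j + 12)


(1) = (m - 6*sqrt(2))/(m + 2)
(2) = (c^2 - c - 2)/(c^2 - 9*c + 8)
(3) = (g^2 + g*(4 + 4*I) + 16*I)/(g + 8*I)
(4) = (a^2 + 12*sqrt(2)*a + 70)/(a^2 - 11*a + 30)
(5) = (j^2 + j - 42)/(j^2 + 8*j + 12)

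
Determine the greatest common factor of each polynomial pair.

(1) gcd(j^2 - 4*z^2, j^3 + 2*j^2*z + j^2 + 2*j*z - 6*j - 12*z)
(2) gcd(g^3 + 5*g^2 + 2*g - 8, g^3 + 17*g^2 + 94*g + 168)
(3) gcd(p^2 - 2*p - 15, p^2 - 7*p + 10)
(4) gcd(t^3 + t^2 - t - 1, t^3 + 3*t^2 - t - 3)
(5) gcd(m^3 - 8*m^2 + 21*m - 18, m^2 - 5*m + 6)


(1) = gcd((j - 2*z)*(j + 2*z), (j - 2)*(j + 3)*(j + 2*z)) = j + 2*z
(2) = gcd((g - 1)*(g + 2)*(g + 4), (g + 4)*(g + 6)*(g + 7)) = g + 4
(3) = gcd((p - 5)*(p + 3), (p - 5)*(p - 2)) = p - 5
(4) = t^2 - 1
(5) = m^2 - 5*m + 6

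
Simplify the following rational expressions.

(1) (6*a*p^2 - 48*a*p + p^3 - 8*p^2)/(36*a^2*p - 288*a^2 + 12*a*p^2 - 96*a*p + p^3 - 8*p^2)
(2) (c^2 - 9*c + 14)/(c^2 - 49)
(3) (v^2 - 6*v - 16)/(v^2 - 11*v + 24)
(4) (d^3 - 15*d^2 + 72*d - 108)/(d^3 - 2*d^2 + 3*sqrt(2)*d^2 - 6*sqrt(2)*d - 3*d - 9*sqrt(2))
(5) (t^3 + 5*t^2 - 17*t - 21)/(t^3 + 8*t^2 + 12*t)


(1) = p/(6*a + p)
(2) = (c - 2)/(c + 7)
(3) = (v + 2)/(v - 3)
(4) = (d^2 - 12*d + 36)/(d^2 + d*(1 + 3*sqrt(2)) + 3*sqrt(2))
(5) = (t^3 + 5*t^2 - 17*t - 21)/(t^3 + 8*t^2 + 12*t)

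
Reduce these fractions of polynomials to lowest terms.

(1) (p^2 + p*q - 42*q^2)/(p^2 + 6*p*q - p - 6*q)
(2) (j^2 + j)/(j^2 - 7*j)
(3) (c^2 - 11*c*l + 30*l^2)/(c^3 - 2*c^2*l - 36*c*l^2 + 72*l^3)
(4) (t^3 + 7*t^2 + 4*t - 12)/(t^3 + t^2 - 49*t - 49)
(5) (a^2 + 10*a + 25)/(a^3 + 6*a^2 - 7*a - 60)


(1) = (p^2 + p*q - 42*q^2)/(p^2 + 6*p*q - p - 6*q)
(2) = (j + 1)/(j - 7)
(3) = (c - 5*l)/(c^2 + 4*c*l - 12*l^2)
(4) = (t^3 + 7*t^2 + 4*t - 12)/(t^3 + t^2 - 49*t - 49)
(5) = (a + 5)/(a^2 + a - 12)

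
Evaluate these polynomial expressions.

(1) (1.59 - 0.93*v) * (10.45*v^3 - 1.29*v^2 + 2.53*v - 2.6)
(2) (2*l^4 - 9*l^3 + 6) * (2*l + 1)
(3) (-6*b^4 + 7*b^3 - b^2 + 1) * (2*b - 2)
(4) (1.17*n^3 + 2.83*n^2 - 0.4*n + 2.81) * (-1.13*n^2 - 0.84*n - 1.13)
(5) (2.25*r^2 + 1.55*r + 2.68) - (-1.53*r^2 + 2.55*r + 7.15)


(1) = -9.7185*v^4 + 17.8152*v^3 - 4.404*v^2 + 6.4407*v - 4.134
(2) = 4*l^5 - 16*l^4 - 9*l^3 + 12*l + 6
(3) = -12*b^5 + 26*b^4 - 16*b^3 + 2*b^2 + 2*b - 2
(4) = -1.3221*n^5 - 4.1807*n^4 - 3.2473*n^3 - 6.0372*n^2 - 1.9084*n - 3.1753
(5) = 3.78*r^2 - 1.0*r - 4.47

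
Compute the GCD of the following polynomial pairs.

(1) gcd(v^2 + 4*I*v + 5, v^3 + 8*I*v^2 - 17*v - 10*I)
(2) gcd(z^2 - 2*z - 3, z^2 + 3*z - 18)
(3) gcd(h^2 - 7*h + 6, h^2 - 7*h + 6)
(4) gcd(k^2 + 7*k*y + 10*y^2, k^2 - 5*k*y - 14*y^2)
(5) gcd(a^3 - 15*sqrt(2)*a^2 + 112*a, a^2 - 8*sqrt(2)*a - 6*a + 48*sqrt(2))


(1) = v + 5*I
(2) = z - 3
(3) = gcd((h - 6)*(h - 1), (h - 6)*(h - 1)) = h^2 - 7*h + 6
(4) = k + 2*y
(5) = gcd(a*(a - 8*sqrt(2))*(a - 7*sqrt(2)), (a - 6)*(a - 8*sqrt(2))) = a - 8*sqrt(2)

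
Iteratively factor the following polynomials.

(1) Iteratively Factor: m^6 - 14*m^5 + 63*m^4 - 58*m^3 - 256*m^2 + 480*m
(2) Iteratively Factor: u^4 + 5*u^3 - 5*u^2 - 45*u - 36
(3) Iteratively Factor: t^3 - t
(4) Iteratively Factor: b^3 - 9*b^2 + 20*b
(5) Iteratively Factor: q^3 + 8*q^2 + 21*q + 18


(1) = (m - 4)*(m^5 - 10*m^4 + 23*m^3 + 34*m^2 - 120*m) = (m - 4)^2*(m^4 - 6*m^3 - m^2 + 30*m) = (m - 5)*(m - 4)^2*(m^3 - m^2 - 6*m) = (m - 5)*(m - 4)^2*(m + 2)*(m^2 - 3*m) = (m - 5)*(m - 4)^2*(m - 3)*(m + 2)*(m)
(2) = (u + 4)*(u^3 + u^2 - 9*u - 9) = (u + 1)*(u + 4)*(u^2 - 9) = (u - 3)*(u + 1)*(u + 4)*(u + 3)
(3) = (t - 1)*(t^2 + t) = t*(t - 1)*(t + 1)
(4) = (b - 4)*(b^2 - 5*b) = (b - 5)*(b - 4)*(b)
(5) = (q + 2)*(q^2 + 6*q + 9) = (q + 2)*(q + 3)*(q + 3)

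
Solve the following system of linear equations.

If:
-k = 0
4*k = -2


Then:
No Solution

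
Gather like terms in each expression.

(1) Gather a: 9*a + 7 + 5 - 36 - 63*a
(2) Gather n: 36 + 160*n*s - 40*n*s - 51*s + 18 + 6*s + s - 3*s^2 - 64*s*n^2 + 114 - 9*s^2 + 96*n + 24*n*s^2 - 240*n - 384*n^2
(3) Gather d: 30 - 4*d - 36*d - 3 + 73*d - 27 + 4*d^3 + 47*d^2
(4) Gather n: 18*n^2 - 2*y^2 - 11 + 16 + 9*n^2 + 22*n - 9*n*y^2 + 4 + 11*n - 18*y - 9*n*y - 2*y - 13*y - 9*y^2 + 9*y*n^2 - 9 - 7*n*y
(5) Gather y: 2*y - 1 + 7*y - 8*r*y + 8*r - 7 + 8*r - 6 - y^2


(1) = -54*a - 24
(2) = n^2*(-64*s - 384) + n*(24*s^2 + 120*s - 144) - 12*s^2 - 44*s + 168
(3) = 4*d^3 + 47*d^2 + 33*d
(4) = n^2*(9*y + 27) + n*(-9*y^2 - 16*y + 33) - 11*y^2 - 33*y
(5) = 16*r - y^2 + y*(9 - 8*r) - 14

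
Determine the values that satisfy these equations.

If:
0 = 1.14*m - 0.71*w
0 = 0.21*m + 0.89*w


Then:
m = 0.00
w = 0.00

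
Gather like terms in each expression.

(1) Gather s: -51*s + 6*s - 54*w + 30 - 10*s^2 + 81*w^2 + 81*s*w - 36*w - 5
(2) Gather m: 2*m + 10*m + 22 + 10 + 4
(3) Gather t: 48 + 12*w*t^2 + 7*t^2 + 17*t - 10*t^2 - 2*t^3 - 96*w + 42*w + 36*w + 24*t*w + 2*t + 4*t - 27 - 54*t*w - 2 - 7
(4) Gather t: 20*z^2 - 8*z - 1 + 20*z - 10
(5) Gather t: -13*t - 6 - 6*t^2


(1) = -10*s^2 + s*(81*w - 45) + 81*w^2 - 90*w + 25
(2) = 12*m + 36
(3) = -2*t^3 + t^2*(12*w - 3) + t*(23 - 30*w) - 18*w + 12
(4) = 20*z^2 + 12*z - 11
(5) = -6*t^2 - 13*t - 6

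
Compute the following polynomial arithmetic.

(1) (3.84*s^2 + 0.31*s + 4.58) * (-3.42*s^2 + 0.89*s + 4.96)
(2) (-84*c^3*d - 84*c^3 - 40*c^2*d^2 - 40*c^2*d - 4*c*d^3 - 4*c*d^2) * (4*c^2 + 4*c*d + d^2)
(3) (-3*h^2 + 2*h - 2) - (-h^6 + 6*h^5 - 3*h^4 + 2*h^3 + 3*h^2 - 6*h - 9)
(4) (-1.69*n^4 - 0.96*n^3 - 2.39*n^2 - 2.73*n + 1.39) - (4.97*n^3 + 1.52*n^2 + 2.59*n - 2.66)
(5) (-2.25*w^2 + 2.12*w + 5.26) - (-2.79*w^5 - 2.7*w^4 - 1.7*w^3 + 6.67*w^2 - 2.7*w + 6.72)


(1) = -13.1328*s^4 + 2.3574*s^3 + 3.6587*s^2 + 5.6138*s + 22.7168
(2) = -336*c^5*d - 336*c^5 - 496*c^4*d^2 - 496*c^4*d - 260*c^3*d^3 - 260*c^3*d^2 - 56*c^2*d^4 - 56*c^2*d^3 - 4*c*d^5 - 4*c*d^4
(3) = h^6 - 6*h^5 + 3*h^4 - 2*h^3 - 6*h^2 + 8*h + 7
(4) = -1.69*n^4 - 5.93*n^3 - 3.91*n^2 - 5.32*n + 4.05
(5) = 2.79*w^5 + 2.7*w^4 + 1.7*w^3 - 8.92*w^2 + 4.82*w - 1.46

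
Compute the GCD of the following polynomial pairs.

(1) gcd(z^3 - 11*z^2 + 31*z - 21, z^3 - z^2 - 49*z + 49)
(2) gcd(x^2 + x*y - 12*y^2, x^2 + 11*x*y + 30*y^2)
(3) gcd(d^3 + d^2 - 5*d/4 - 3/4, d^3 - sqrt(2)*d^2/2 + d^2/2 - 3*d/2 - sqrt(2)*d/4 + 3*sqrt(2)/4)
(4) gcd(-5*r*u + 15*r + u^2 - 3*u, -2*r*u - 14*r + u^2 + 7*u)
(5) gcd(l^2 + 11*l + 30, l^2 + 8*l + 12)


(1) = z^2 - 8*z + 7
(2) = gcd((x - 3*y)*(x + 4*y), (x + 5*y)*(x + 6*y)) = 1
(3) = gcd((d - 1)*(d + 1/2)*(d + 3/2), (d - 1)*(d + 3/2)*(d - sqrt(2)/2)) = d^2 + d/2 - 3/2
(4) = 1
(5) = l + 6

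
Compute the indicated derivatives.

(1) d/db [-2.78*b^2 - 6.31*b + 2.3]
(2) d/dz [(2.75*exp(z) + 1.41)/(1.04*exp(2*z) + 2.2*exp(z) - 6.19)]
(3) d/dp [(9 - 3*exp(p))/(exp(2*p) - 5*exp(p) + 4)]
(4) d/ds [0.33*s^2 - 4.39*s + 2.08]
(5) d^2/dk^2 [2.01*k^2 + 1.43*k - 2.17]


(1) = -5.56*b - 6.31
(2) = (-(2.08*exp(z) + 2.2)*(2.75*exp(z) + 1.41) + 2.86*exp(2*z) + 6.05*exp(z) - 17.0225)*exp(z)/(1.04*exp(2*z) + 2.2*exp(z) - 6.19)^2
(3) = 3*((exp(p) - 3)*(2*exp(p) - 5) - exp(2*p) + 5*exp(p) - 4)*exp(p)/(exp(2*p) - 5*exp(p) + 4)^2
(4) = 0.66*s - 4.39
(5) = 4.02000000000000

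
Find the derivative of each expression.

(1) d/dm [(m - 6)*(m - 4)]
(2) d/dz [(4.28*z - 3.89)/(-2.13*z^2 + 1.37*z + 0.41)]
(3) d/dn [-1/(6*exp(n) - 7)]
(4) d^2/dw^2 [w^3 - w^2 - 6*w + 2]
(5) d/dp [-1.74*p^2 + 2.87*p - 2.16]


(1) = 2*m - 10
(2) = (9.1164*z^2 - 16.5714*z + 7.0841)/(4.5369*z^4 - 5.8362*z^3 + 0.1303*z^2 + 1.1234*z + 0.1681)
(3) = 6*exp(n)/(6*exp(n) - 7)^2
(4) = 6*w - 2
(5) = 2.87 - 3.48*p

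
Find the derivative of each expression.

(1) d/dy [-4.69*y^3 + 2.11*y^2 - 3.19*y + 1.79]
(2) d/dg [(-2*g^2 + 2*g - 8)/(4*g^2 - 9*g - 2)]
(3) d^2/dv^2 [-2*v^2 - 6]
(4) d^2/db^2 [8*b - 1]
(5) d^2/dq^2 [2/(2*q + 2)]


(1) = -14.07*y^2 + 4.22*y - 3.19
(2) = 2*(5*g^2 + 36*g - 38)/(16*g^4 - 72*g^3 + 65*g^2 + 36*g + 4)
(3) = -4
(4) = 0
(5) = 2/(q + 1)^3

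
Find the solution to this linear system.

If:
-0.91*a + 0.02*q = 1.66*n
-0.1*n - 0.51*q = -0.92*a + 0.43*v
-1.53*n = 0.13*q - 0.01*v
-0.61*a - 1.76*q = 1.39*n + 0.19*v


Then:
a = 0.00
n = 0.00
q = 0.00
v = 0.00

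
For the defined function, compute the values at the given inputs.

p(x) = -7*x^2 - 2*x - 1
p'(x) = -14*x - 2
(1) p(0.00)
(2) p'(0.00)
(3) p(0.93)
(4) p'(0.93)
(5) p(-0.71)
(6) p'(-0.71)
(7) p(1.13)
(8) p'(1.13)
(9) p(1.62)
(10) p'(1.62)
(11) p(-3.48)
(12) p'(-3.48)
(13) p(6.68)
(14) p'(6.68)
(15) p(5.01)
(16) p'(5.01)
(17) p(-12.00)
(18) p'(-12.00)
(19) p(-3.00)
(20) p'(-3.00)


(1) = -1.00
(2) = -2.00
(3) = -8.91
(4) = -15.02
(5) = -3.11
(6) = 7.94
(7) = -12.20
(8) = -17.82
(9) = -22.61
(10) = -24.68
(11) = -78.81
(12) = 46.72
(13) = -326.72
(14) = -95.52
(15) = -186.72
(16) = -72.14
(17) = -985.00
(18) = 166.00
(19) = -58.00
(20) = 40.00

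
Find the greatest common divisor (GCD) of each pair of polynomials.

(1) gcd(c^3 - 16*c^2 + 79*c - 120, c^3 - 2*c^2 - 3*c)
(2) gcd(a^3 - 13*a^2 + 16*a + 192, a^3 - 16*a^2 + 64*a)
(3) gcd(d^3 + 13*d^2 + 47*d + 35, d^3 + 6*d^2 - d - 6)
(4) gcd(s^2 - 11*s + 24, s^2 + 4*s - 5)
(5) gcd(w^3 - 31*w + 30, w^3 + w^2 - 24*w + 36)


(1) = gcd((c - 8)*(c - 5)*(c - 3), c*(c - 3)*(c + 1)) = c - 3
(2) = a^2 - 16*a + 64
(3) = gcd((d + 1)*(d + 5)*(d + 7), (d - 1)*(d + 1)*(d + 6)) = d + 1
(4) = 1
(5) = w + 6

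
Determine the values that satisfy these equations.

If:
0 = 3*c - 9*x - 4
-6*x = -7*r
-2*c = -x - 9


Then:
c = 77/15
r = 38/35
x = 19/15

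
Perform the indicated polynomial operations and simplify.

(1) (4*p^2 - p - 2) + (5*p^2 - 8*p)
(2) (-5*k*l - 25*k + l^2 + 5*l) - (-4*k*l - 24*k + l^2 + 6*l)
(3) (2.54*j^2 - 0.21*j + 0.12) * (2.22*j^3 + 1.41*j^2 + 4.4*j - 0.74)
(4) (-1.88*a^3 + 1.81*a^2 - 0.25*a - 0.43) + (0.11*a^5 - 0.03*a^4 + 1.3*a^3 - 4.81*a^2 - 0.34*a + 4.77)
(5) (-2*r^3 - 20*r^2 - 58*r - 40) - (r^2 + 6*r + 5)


(1) = 9*p^2 - 9*p - 2
(2) = -k*l - k - l
(3) = 5.6388*j^5 + 3.1152*j^4 + 11.1463*j^3 - 2.6344*j^2 + 0.6834*j - 0.0888
(4) = 0.11*a^5 - 0.03*a^4 - 0.58*a^3 - 3.0*a^2 - 0.59*a + 4.34
(5) = -2*r^3 - 21*r^2 - 64*r - 45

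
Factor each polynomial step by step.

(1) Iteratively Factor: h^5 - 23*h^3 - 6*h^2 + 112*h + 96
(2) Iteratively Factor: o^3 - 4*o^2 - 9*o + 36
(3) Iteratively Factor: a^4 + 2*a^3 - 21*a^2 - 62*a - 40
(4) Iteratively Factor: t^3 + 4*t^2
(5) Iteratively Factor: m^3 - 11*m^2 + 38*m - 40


(1) = (h - 3)*(h^4 + 3*h^3 - 14*h^2 - 48*h - 32) = (h - 3)*(h + 2)*(h^3 + h^2 - 16*h - 16) = (h - 3)*(h + 2)*(h + 4)*(h^2 - 3*h - 4) = (h - 3)*(h + 1)*(h + 2)*(h + 4)*(h - 4)
(2) = (o + 3)*(o^2 - 7*o + 12) = (o - 4)*(o + 3)*(o - 3)
(3) = (a + 2)*(a^3 - 21*a - 20) = (a + 2)*(a + 4)*(a^2 - 4*a - 5) = (a - 5)*(a + 2)*(a + 4)*(a + 1)
(4) = (t + 4)*(t^2) = t*(t + 4)*(t)
(5) = (m - 4)*(m^2 - 7*m + 10) = (m - 5)*(m - 4)*(m - 2)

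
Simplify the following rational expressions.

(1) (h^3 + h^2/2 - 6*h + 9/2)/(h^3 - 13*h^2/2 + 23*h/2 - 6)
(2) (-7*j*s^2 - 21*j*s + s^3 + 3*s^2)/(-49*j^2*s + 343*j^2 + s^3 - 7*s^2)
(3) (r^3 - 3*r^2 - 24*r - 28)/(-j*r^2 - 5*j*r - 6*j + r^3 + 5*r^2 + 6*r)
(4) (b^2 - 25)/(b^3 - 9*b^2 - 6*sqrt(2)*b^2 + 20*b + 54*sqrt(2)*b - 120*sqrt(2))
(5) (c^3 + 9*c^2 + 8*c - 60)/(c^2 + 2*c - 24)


(1) = (h + 3)/(h - 4)
(2) = (s^2 + 3*s)/(7*j*s - 49*j + s^2 - 7*s)
(3) = (r^2 - 5*r - 14)/(-j*r - 3*j + r^2 + 3*r)
(4) = (b + 5)/(b^2 + b*(-6*sqrt(2) - 4) + 24*sqrt(2))
(5) = (c^2 + 3*c - 10)/(c - 4)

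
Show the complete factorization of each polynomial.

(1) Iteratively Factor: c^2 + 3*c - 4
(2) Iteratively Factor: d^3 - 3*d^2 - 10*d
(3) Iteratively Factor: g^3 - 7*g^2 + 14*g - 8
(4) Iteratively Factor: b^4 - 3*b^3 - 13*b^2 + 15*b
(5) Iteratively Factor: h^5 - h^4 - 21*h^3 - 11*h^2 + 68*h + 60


(1) = (c + 4)*(c - 1)
(2) = (d)*(d^2 - 3*d - 10) = d*(d + 2)*(d - 5)
(3) = (g - 2)*(g^2 - 5*g + 4) = (g - 2)*(g - 1)*(g - 4)
(4) = (b)*(b^3 - 3*b^2 - 13*b + 15) = b*(b + 3)*(b^2 - 6*b + 5) = b*(b - 5)*(b + 3)*(b - 1)
(5) = (h - 2)*(h^4 + h^3 - 19*h^2 - 49*h - 30) = (h - 5)*(h - 2)*(h^3 + 6*h^2 + 11*h + 6) = (h - 5)*(h - 2)*(h + 2)*(h^2 + 4*h + 3) = (h - 5)*(h - 2)*(h + 2)*(h + 3)*(h + 1)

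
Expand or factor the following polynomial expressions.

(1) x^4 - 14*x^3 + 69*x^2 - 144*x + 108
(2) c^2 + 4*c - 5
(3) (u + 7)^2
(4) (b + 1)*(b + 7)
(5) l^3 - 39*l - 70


(1) = (x - 6)*(x - 3)^2*(x - 2)
(2) = (c - 1)*(c + 5)
(3) = u^2 + 14*u + 49
(4) = b^2 + 8*b + 7
(5) = (l - 7)*(l + 2)*(l + 5)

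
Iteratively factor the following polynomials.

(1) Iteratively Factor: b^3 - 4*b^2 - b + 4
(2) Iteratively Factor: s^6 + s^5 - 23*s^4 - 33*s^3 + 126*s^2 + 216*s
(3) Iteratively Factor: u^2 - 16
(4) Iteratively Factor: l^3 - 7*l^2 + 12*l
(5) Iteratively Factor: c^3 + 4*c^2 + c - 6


(1) = (b - 1)*(b^2 - 3*b - 4) = (b - 1)*(b + 1)*(b - 4)
(2) = (s + 2)*(s^5 - s^4 - 21*s^3 + 9*s^2 + 108*s) = (s + 2)*(s + 3)*(s^4 - 4*s^3 - 9*s^2 + 36*s) = (s + 2)*(s + 3)^2*(s^3 - 7*s^2 + 12*s) = s*(s + 2)*(s + 3)^2*(s^2 - 7*s + 12) = s*(s - 3)*(s + 2)*(s + 3)^2*(s - 4)
(3) = (u + 4)*(u - 4)
(4) = (l)*(l^2 - 7*l + 12) = l*(l - 3)*(l - 4)
(5) = (c + 3)*(c^2 + c - 2) = (c - 1)*(c + 3)*(c + 2)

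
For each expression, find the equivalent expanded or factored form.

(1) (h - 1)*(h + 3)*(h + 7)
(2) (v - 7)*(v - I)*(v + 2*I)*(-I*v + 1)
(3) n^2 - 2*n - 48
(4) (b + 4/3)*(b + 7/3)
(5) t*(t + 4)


(1) = h^3 + 9*h^2 + 11*h - 21
(2) = -I*v^4 + 2*v^3 + 7*I*v^3 - 14*v^2 - I*v^2 + 2*v + 7*I*v - 14
(3) = (n - 8)*(n + 6)
(4) = b^2 + 11*b/3 + 28/9
(5) = t^2 + 4*t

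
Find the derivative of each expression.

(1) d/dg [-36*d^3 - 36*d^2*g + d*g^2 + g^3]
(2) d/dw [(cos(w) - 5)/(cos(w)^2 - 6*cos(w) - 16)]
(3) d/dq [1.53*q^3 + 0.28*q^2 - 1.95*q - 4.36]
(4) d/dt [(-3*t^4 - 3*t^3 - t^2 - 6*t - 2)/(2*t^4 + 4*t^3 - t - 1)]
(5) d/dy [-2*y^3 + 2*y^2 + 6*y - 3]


(1) = -36*d^2 + 2*d*g + 3*g^2
(2) = (cos(w)^2 - 10*cos(w) + 46)*sin(w)/(sin(w)^2 + 6*cos(w) + 15)^2
(3) = 4.59*q^2 + 0.56*q - 1.95
(4) = (-6*t^6 + 4*t^5 + 49*t^4 + 82*t^3 + 34*t^2 + 2*t + 4)/(4*t^8 + 16*t^7 + 16*t^6 - 4*t^5 - 12*t^4 - 8*t^3 + t^2 + 2*t + 1)
(5) = -6*y^2 + 4*y + 6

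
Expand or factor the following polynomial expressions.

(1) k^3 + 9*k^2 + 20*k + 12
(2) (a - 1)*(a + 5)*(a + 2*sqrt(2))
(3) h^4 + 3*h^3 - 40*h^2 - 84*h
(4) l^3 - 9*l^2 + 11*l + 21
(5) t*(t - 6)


(1) = (k + 1)*(k + 2)*(k + 6)
(2) = a^3 + 2*sqrt(2)*a^2 + 4*a^2 - 5*a + 8*sqrt(2)*a - 10*sqrt(2)
(3) = h*(h - 6)*(h + 2)*(h + 7)
(4) = (l - 7)*(l - 3)*(l + 1)
(5) = t^2 - 6*t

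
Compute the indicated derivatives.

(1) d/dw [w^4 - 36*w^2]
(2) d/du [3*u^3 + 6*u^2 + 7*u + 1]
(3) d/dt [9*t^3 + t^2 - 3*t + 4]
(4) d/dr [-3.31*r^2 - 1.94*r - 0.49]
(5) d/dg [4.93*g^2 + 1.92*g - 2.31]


(1) = 4*w*(w^2 - 18)
(2) = 9*u^2 + 12*u + 7
(3) = 27*t^2 + 2*t - 3
(4) = -6.62*r - 1.94
(5) = 9.86*g + 1.92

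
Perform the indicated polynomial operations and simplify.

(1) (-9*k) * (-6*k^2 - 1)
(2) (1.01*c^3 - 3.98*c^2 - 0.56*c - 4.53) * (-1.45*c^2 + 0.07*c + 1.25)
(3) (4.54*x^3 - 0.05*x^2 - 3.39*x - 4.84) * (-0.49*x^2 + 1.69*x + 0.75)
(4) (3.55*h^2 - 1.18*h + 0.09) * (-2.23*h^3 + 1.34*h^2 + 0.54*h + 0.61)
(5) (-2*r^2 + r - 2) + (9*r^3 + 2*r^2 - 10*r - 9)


(1) = 54*k^3 + 9*k
(2) = -1.4645*c^5 + 5.8417*c^4 + 1.7959*c^3 + 1.5543*c^2 - 1.0171*c - 5.6625
(3) = -2.2246*x^5 + 7.6971*x^4 + 4.9816*x^3 - 3.395*x^2 - 10.7221*x - 3.63
(4) = -7.9165*h^5 + 7.3884*h^4 + 0.1351*h^3 + 1.6489*h^2 - 0.6712*h + 0.0549
(5) = 9*r^3 - 9*r - 11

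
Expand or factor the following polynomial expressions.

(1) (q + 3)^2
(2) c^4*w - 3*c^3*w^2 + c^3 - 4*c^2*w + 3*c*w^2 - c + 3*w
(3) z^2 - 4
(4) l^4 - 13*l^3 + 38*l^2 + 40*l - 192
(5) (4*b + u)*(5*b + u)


(1) = q^2 + 6*q + 9
(2) = (c - 1)*(c + 1)*(c - 3*w)*(c*w + 1)
(3) = (z - 2)*(z + 2)
(4) = (l - 8)*(l - 4)*(l - 3)*(l + 2)
(5) = 20*b^2 + 9*b*u + u^2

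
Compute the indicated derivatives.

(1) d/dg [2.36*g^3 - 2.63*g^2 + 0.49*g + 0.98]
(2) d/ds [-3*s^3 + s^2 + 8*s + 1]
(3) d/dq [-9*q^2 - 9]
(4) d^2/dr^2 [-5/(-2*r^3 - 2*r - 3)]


(1) = 7.08*g^2 - 5.26*g + 0.49
(2) = -9*s^2 + 2*s + 8
(3) = -18*q
(4) = 20*(-3*r*(2*r^3 + 2*r + 3) + 2*(3*r^2 + 1)^2)/(2*r^3 + 2*r + 3)^3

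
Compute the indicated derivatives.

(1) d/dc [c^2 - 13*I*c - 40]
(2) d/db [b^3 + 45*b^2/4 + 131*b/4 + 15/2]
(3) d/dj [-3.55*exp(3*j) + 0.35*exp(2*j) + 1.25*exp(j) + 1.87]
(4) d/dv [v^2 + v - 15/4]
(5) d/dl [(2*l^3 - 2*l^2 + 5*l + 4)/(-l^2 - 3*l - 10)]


(1) = 2*c - 13*I
(2) = 3*b^2 + 45*b/2 + 131/4
(3) = (-10.65*exp(2*j) + 0.7*exp(j) + 1.25)*exp(j)
(4) = 2*v + 1
(5) = (-2*l^4 - 12*l^3 - 49*l^2 + 48*l - 38)/(l^4 + 6*l^3 + 29*l^2 + 60*l + 100)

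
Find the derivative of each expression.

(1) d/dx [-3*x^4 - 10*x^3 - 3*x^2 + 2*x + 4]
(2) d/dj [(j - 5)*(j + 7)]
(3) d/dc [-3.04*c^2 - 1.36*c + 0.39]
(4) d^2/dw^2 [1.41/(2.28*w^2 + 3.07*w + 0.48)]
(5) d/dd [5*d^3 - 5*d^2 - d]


(1) = -12*x^3 - 30*x^2 - 6*x + 2
(2) = 2*j + 2
(3) = -6.08*c - 1.36
(4) = (-14.659488*w^2 - 19.738872*w + 1.41*(4.56*w + 3.07)*(9.12*w + 6.14) - 3.086208)/(2.28*w^2 + 3.07*w + 0.48)^3
(5) = 15*d^2 - 10*d - 1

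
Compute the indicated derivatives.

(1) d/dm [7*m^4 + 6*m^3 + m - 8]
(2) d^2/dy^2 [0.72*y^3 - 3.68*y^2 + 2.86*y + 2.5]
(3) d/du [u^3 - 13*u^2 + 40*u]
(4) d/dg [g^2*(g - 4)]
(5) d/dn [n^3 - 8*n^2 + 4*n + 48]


(1) = 28*m^3 + 18*m^2 + 1
(2) = 4.32*y - 7.36
(3) = 3*u^2 - 26*u + 40
(4) = g*(3*g - 8)
(5) = 3*n^2 - 16*n + 4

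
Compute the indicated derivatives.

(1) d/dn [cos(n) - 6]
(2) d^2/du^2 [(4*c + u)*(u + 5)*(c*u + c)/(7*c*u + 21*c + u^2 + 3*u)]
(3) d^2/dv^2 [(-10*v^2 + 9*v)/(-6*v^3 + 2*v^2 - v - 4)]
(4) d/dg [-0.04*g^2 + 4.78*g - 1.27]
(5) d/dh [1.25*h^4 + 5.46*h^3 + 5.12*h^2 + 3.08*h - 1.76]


(1) = -sin(n)
(2) = 2*c*((4*c + u)*(u + 1)*(u + 5)*(7*c + 2*u + 3)^2 + (4*c + 3*u + 6)*(7*c*u + 21*c + u^2 + 3*u)^2 - (7*c*u + 21*c + u^2 + 3*u)*((4*c + u)*(u + 1)*(u + 5) + (4*c + u)*(u + 1)*(7*c + 2*u + 3) + (4*c + u)*(u + 5)*(7*c + 2*u + 3) + (u + 1)*(u + 5)*(7*c + 2*u + 3)))/(7*c*u + 21*c + u^2 + 3*u)^3
(3) = 4*(180*v^6 - 486*v^5 + 72*v^4 - 821*v^3 + 768*v^2 - 108*v + 98)/(216*v^9 - 216*v^8 + 180*v^7 + 352*v^6 - 258*v^5 + 186*v^4 + 241*v^3 - 84*v^2 + 48*v + 64)
(4) = 4.78 - 0.08*g
(5) = 5.0*h^3 + 16.38*h^2 + 10.24*h + 3.08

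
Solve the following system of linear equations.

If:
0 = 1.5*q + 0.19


Then:
q = -0.13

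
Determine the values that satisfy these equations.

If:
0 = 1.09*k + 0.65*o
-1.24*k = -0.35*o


Then:
k = 0.00
o = 0.00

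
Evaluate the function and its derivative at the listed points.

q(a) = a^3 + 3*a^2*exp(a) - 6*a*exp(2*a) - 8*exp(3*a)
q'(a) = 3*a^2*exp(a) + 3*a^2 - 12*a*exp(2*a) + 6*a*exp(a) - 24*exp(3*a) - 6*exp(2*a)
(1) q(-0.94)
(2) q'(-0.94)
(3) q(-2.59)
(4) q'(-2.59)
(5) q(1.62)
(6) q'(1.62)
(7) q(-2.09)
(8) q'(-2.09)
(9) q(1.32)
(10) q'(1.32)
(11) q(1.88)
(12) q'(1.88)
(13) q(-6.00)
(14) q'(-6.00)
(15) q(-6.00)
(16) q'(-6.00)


(1) = 0.59
(2) = 0.86
(3) = -15.78
(4) = 20.60
(5) = -1236.35
(6) = -3649.39
(7) = -7.33
(8) = 13.42
(9) = -508.78
(10) = -1510.58
(11) = -2660.03
(12) = -7827.70
(13) = -215.73
(14) = 108.18
(15) = -215.73
(16) = 108.18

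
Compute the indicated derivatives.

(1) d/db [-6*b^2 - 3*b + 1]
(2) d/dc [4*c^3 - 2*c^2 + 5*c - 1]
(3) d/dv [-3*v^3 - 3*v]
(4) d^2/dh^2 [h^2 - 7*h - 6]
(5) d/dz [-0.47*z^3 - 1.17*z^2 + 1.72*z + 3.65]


(1) = -12*b - 3
(2) = 12*c^2 - 4*c + 5
(3) = -9*v^2 - 3
(4) = 2
(5) = -1.41*z^2 - 2.34*z + 1.72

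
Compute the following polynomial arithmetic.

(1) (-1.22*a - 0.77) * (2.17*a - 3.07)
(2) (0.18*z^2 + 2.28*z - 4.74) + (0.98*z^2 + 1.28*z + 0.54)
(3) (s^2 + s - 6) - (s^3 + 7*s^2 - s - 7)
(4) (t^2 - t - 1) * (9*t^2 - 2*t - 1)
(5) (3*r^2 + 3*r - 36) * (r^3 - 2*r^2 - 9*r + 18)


(1) = -2.6474*a^2 + 2.0745*a + 2.3639
(2) = 1.16*z^2 + 3.56*z - 4.2
(3) = -s^3 - 6*s^2 + 2*s + 1
(4) = 9*t^4 - 11*t^3 - 8*t^2 + 3*t + 1
(5) = 3*r^5 - 3*r^4 - 69*r^3 + 99*r^2 + 378*r - 648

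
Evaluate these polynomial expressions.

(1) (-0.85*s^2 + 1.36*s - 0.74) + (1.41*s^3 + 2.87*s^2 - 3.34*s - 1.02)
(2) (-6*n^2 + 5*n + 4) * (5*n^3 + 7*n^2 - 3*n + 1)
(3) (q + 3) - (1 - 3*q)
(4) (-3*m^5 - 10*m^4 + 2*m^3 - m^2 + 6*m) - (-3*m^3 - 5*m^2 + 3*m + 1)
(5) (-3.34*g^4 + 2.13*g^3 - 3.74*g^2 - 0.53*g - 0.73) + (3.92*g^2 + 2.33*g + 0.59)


(1) = 1.41*s^3 + 2.02*s^2 - 1.98*s - 1.76
(2) = -30*n^5 - 17*n^4 + 73*n^3 + 7*n^2 - 7*n + 4
(3) = 4*q + 2
(4) = -3*m^5 - 10*m^4 + 5*m^3 + 4*m^2 + 3*m - 1
(5) = -3.34*g^4 + 2.13*g^3 + 0.18*g^2 + 1.8*g - 0.14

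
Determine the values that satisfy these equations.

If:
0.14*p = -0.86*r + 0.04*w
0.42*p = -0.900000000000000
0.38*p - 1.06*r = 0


Then:
p = -2.14
r = -0.77
w = -24.02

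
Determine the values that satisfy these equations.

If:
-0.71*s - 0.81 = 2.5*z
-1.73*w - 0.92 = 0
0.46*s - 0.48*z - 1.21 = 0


Then:
s = 1.77
w = -0.53
z = -0.83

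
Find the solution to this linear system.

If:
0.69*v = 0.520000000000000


Then:
v = 0.75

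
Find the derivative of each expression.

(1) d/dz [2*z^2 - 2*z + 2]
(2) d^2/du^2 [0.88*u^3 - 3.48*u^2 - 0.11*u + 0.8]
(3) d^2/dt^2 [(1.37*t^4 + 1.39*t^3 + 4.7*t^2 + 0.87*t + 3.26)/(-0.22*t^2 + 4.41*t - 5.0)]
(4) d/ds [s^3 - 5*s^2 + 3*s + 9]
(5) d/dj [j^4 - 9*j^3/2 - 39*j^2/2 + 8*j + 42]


(1) = 4*z - 2
(2) = 5.28*u - 6.96
(3) = (-0.132616*t^6 + 7.975044*t^5 - 168.905382*t^4 + 423.124186*t^3 - 197.029704*t^2 - 183.780888*t - 392.996612)/(0.010648*t^6 - 0.640332*t^5 + 13.561746*t^4 - 114.872121*t^3 + 308.2215*t^2 - 330.75*t + 125.0)
(4) = 3*s^2 - 10*s + 3
(5) = 4*j^3 - 27*j^2/2 - 39*j + 8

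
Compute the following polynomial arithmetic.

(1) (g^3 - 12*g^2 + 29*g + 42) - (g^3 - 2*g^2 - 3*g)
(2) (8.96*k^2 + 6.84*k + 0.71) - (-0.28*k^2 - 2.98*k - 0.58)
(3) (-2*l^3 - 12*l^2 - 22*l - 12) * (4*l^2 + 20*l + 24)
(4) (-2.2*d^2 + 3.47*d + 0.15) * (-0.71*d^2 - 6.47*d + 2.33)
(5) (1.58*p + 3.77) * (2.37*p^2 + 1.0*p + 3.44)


(1) = -10*g^2 + 32*g + 42
(2) = 9.24*k^2 + 9.82*k + 1.29
(3) = -8*l^5 - 88*l^4 - 376*l^3 - 776*l^2 - 768*l - 288
(4) = 1.562*d^4 + 11.7703*d^3 - 27.6834*d^2 + 7.1146*d + 0.3495
(5) = 3.7446*p^3 + 10.5149*p^2 + 9.2052*p + 12.9688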